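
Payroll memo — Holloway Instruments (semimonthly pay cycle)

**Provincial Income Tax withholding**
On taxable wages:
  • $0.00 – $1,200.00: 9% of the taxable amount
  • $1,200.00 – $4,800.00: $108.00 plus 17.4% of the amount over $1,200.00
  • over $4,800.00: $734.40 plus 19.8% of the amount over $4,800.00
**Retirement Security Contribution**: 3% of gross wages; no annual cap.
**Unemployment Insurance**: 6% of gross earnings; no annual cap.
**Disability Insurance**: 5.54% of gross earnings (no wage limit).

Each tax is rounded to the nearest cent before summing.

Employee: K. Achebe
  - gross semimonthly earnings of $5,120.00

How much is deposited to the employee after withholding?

Provincial Income Tax: taxable = $5,120.00
  $734.40 + 19.8% × ($5,120.00 − $4,800.00) = $734.40 + 19.8% × $320.00 = $797.76
Retirement Security Contribution: 3% × $5,120.00 = $153.60
Unemployment Insurance: 6% × $5,120.00 = $307.20
Disability Insurance: 5.54% × $5,120.00 = $283.65
Total withheld: $797.76 + $153.60 + $307.20 + $283.65 = $1,542.21
Net pay: $5,120.00 − $1,542.21 = $3,577.79

$3,577.79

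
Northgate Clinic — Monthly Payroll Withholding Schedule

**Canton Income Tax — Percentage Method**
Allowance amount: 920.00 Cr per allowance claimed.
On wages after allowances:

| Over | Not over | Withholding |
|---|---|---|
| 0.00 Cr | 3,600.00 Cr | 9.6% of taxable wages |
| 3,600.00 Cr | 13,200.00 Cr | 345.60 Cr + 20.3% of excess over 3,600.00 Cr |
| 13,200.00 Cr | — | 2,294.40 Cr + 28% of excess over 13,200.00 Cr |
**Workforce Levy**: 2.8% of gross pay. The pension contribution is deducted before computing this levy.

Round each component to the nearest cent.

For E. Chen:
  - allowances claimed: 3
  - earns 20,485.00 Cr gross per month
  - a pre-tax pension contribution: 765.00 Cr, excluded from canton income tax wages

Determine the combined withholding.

3,899.36 Cr

Canton Income Tax: taxable = 20,485.00 Cr − 765.00 Cr − 3×920.00 Cr = 16,960.00 Cr
  2,294.40 Cr + 28% × (16,960.00 Cr − 13,200.00 Cr) = 2,294.40 Cr + 28% × 3,760.00 Cr = 3,347.20 Cr
Workforce Levy: 2.8% × 19,720.00 Cr = 552.16 Cr
Total: 3,347.20 Cr + 552.16 Cr = 3,899.36 Cr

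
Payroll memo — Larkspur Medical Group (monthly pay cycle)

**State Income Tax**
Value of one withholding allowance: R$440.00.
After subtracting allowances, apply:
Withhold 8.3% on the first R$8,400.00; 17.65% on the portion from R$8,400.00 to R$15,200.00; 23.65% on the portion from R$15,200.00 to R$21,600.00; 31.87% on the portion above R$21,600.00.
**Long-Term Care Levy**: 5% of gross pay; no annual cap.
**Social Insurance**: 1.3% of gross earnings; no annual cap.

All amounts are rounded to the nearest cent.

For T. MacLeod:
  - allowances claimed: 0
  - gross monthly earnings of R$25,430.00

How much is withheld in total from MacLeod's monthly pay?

R$6,233.71

State Income Tax: taxable = R$25,430.00
  R$3,411.00 + 31.87% × (R$25,430.00 − R$21,600.00) = R$3,411.00 + 31.87% × R$3,830.00 = R$4,631.62
Long-Term Care Levy: 5% × R$25,430.00 = R$1,271.50
Social Insurance: 1.3% × R$25,430.00 = R$330.59
Total: R$4,631.62 + R$1,271.50 + R$330.59 = R$6,233.71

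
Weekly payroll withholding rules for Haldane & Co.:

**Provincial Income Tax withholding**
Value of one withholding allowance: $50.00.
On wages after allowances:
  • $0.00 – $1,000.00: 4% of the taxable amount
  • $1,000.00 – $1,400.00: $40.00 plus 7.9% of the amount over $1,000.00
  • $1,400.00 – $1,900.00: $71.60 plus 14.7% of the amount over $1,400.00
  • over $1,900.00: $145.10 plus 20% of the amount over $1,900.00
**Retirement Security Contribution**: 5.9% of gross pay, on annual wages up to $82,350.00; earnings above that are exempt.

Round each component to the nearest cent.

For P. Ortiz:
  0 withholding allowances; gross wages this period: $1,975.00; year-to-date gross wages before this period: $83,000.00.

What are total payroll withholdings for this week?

$160.10

Provincial Income Tax: taxable = $1,975.00
  $145.10 + 20% × ($1,975.00 − $1,900.00) = $145.10 + 20% × $75.00 = $160.10
Retirement Security Contribution: YTD $83,000.00 ≥ cap $82,350.00 → $0.00
Total: $160.10 + $0.00 = $160.10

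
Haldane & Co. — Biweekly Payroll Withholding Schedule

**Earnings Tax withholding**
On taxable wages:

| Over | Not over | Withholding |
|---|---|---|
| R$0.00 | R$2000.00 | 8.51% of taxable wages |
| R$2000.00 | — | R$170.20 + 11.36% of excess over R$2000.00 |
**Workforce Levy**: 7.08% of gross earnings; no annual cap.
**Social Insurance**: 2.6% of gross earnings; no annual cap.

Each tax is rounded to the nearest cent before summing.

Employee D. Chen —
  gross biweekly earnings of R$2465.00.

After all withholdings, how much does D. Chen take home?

Earnings Tax: taxable = R$2465.00
  R$170.20 + 11.36% × (R$2465.00 − R$2000.00) = R$170.20 + 11.36% × R$465.00 = R$223.02
Workforce Levy: 7.08% × R$2465.00 = R$174.52
Social Insurance: 2.6% × R$2465.00 = R$64.09
Total withheld: R$223.02 + R$174.52 + R$64.09 = R$461.63
Net pay: R$2465.00 − R$461.63 = R$2003.37

R$2003.37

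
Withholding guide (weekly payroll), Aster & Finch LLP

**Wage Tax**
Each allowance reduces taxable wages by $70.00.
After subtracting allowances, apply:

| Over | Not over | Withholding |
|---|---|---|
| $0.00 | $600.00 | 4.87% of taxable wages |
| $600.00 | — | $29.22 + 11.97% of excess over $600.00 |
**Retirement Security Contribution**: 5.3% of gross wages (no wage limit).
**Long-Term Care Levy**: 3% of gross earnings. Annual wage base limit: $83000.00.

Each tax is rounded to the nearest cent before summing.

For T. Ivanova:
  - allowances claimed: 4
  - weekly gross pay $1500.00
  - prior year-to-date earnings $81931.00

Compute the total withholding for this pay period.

Wage Tax: taxable = $1500.00 − 4×$70.00 = $1220.00
  $29.22 + 11.97% × ($1220.00 − $600.00) = $29.22 + 11.97% × $620.00 = $103.43
Retirement Security Contribution: 5.3% × $1500.00 = $79.50
Long-Term Care Levy: cap $83000.00 − YTD $81931.00 = $1069.00 subject; 3% × $1069.00 = $32.07
Total: $103.43 + $79.50 + $32.07 = $215.00

$215.00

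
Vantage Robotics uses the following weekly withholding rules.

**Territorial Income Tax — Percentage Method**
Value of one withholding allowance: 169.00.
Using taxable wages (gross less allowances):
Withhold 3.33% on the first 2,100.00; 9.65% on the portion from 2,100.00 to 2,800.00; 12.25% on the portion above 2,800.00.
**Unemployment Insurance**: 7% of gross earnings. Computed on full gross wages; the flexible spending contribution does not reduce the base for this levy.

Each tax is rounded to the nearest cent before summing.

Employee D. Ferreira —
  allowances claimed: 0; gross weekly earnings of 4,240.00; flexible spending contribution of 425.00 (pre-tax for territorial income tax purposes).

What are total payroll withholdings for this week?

558.62

Territorial Income Tax: taxable = 4,240.00 − 425.00 = 3,815.00
  137.48 + 12.25% × (3,815.00 − 2,800.00) = 137.48 + 12.25% × 1,015.00 = 261.82
Unemployment Insurance: 7% × 4,240.00 = 296.80
Total: 261.82 + 296.80 = 558.62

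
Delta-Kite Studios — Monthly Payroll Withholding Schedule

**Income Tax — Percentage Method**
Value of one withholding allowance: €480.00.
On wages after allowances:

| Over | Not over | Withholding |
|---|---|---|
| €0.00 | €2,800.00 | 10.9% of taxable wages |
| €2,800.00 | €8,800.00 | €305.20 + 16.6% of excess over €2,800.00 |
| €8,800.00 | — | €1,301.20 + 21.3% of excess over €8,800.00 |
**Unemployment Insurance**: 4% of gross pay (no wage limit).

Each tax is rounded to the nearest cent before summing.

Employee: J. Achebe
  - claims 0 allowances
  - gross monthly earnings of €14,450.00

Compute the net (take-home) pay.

€11,367.35

Income Tax: taxable = €14,450.00
  €1,301.20 + 21.3% × (€14,450.00 − €8,800.00) = €1,301.20 + 21.3% × €5,650.00 = €2,504.65
Unemployment Insurance: 4% × €14,450.00 = €578.00
Total withheld: €2,504.65 + €578.00 = €3,082.65
Net pay: €14,450.00 − €3,082.65 = €11,367.35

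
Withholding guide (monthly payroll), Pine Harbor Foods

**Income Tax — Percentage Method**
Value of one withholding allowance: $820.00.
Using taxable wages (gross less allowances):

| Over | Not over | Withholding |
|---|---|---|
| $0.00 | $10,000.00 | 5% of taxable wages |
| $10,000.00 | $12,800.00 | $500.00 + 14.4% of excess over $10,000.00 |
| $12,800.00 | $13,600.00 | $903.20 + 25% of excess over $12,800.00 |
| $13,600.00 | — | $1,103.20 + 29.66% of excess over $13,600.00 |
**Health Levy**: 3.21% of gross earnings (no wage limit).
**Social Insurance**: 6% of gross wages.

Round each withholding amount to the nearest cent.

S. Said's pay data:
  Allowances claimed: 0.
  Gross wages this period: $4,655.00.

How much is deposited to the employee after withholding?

$3,993.52

Income Tax: taxable = $4,655.00
  5% × $4,655.00 = $232.75
Health Levy: 3.21% × $4,655.00 = $149.43
Social Insurance: 6% × $4,655.00 = $279.30
Total withheld: $232.75 + $149.43 + $279.30 = $661.48
Net pay: $4,655.00 − $661.48 = $3,993.52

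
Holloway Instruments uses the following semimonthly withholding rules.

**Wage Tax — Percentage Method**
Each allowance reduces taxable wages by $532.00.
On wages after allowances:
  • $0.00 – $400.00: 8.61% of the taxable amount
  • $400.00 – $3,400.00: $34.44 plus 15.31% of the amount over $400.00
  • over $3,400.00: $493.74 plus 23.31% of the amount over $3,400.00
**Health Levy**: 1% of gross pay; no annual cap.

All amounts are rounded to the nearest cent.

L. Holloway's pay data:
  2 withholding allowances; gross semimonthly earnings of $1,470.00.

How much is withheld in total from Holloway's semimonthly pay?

$50.06

Wage Tax: taxable = $1,470.00 − 2×$532.00 = $406.00
  $34.44 + 15.31% × ($406.00 − $400.00) = $34.44 + 15.31% × $6.00 = $35.36
Health Levy: 1% × $1,470.00 = $14.70
Total: $35.36 + $14.70 = $50.06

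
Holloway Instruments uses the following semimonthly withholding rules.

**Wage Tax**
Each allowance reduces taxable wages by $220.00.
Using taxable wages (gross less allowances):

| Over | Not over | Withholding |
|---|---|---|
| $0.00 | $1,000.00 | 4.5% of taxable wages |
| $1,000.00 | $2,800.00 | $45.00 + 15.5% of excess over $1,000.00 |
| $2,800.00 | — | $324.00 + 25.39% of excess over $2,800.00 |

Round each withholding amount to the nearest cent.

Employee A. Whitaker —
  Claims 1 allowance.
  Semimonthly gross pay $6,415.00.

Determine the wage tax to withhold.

Wage Tax: taxable = $6,415.00 − 1×$220.00 = $6,195.00
  $324.00 + 25.39% × ($6,195.00 − $2,800.00) = $324.00 + 25.39% × $3,395.00 = $1,185.99

$1,185.99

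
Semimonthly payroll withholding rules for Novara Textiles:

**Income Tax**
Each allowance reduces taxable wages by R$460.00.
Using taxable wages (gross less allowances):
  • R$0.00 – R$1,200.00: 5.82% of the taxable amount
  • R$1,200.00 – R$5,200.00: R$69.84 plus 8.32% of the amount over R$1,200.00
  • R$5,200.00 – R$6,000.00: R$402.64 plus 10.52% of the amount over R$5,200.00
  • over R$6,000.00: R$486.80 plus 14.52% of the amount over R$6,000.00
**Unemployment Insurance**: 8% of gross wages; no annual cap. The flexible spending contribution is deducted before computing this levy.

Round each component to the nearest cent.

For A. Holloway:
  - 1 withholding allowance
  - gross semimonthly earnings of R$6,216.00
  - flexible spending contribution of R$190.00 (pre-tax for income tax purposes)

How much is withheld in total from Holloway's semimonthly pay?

R$923.22

Income Tax: taxable = R$6,216.00 − R$190.00 − 1×R$460.00 = R$5,566.00
  R$402.64 + 10.52% × (R$5,566.00 − R$5,200.00) = R$402.64 + 10.52% × R$366.00 = R$441.14
Unemployment Insurance: 8% × R$6,026.00 = R$482.08
Total: R$441.14 + R$482.08 = R$923.22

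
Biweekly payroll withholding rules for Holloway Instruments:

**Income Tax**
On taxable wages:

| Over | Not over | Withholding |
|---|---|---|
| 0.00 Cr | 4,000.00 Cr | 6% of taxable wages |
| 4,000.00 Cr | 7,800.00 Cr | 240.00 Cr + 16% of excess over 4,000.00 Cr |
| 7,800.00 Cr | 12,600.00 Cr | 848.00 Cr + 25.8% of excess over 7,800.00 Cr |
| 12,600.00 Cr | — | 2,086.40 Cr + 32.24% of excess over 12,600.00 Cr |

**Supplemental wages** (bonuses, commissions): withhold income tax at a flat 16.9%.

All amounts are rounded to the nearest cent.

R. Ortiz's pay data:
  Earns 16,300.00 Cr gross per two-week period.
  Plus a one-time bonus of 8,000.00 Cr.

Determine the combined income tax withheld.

Income Tax: taxable = 16,300.00 Cr
  2,086.40 Cr + 32.24% × (16,300.00 Cr − 12,600.00 Cr) = 2,086.40 Cr + 32.24% × 3,700.00 Cr = 3,279.28 Cr
Supplemental (16.9% flat on bonus): 16.9% × 8,000.00 Cr = 1,352.00 Cr
Total income tax: 3,279.28 Cr + 1,352.00 Cr = 4,631.28 Cr

4,631.28 Cr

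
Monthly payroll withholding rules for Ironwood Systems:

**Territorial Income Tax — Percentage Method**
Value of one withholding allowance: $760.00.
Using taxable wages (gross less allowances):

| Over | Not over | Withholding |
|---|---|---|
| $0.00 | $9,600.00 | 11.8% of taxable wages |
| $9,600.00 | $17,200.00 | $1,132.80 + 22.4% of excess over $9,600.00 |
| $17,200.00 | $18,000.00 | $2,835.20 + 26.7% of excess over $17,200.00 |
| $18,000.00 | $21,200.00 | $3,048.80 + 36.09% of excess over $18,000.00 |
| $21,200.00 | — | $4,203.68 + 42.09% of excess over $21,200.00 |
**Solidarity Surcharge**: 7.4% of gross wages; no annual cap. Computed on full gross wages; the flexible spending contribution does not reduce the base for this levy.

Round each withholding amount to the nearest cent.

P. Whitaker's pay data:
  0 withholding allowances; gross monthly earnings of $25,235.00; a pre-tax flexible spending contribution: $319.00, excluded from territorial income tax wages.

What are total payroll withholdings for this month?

Territorial Income Tax: taxable = $25,235.00 − $319.00 = $24,916.00
  $4,203.68 + 42.09% × ($24,916.00 − $21,200.00) = $4,203.68 + 42.09% × $3,716.00 = $5,767.74
Solidarity Surcharge: 7.4% × $25,235.00 = $1,867.39
Total: $5,767.74 + $1,867.39 = $7,635.13

$7,635.13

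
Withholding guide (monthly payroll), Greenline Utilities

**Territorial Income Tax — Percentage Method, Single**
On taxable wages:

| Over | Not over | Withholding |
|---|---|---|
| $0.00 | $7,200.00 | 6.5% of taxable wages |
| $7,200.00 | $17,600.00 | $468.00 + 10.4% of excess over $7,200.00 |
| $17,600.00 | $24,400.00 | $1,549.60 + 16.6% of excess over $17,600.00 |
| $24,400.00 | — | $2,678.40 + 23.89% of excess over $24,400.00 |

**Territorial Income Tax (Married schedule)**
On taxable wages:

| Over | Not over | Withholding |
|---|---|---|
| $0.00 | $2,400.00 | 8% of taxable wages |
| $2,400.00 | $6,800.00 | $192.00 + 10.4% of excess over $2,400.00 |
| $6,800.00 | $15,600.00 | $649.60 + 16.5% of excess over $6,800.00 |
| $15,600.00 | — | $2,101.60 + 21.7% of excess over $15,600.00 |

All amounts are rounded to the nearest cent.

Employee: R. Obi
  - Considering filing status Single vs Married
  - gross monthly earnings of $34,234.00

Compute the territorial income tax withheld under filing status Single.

$5,027.74

Territorial Income Tax (Single): taxable = $34,234.00
  $2,678.40 + 23.89% × ($34,234.00 − $24,400.00) = $2,678.40 + 23.89% × $9,834.00 = $5,027.74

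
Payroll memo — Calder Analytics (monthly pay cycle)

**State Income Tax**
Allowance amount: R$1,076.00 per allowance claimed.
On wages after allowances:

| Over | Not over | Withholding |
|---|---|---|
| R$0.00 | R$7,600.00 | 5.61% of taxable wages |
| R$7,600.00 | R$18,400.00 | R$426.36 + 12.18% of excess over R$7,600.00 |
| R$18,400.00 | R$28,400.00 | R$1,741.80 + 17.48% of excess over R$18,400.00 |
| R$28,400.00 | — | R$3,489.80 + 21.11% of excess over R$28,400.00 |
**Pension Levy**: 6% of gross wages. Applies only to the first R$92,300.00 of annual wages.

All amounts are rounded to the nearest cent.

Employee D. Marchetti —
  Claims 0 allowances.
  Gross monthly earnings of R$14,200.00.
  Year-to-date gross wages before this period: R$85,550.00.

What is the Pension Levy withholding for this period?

Pension Levy: cap R$92,300.00 − YTD R$85,550.00 = R$6,750.00 subject; 6% × R$6,750.00 = R$405.00

R$405.00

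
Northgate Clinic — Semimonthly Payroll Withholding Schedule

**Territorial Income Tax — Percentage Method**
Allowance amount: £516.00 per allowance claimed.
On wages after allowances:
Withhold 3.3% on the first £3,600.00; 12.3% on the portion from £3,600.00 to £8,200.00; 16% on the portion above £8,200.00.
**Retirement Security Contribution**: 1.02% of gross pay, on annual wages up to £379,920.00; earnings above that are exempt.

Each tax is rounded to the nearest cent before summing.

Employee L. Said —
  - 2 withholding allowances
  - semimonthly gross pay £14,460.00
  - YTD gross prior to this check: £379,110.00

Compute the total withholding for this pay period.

Territorial Income Tax: taxable = £14,460.00 − 2×£516.00 = £13,428.00
  £684.60 + 16% × (£13,428.00 − £8,200.00) = £684.60 + 16% × £5,228.00 = £1,521.08
Retirement Security Contribution: cap £379,920.00 − YTD £379,110.00 = £810.00 subject; 1.02% × £810.00 = £8.26
Total: £1,521.08 + £8.26 = £1,529.34

£1,529.34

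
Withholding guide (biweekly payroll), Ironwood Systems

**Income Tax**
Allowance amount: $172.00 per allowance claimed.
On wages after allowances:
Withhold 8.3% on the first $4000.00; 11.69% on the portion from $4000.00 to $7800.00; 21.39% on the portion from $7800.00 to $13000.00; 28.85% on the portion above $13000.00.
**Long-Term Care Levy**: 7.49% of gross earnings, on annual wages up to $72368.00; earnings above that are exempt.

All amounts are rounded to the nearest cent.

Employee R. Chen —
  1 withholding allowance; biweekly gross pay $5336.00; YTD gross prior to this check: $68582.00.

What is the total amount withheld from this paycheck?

Income Tax: taxable = $5336.00 − 1×$172.00 = $5164.00
  $332.00 + 11.69% × ($5164.00 − $4000.00) = $332.00 + 11.69% × $1164.00 = $468.07
Long-Term Care Levy: cap $72368.00 − YTD $68582.00 = $3786.00 subject; 7.49% × $3786.00 = $283.57
Total: $468.07 + $283.57 = $751.64

$751.64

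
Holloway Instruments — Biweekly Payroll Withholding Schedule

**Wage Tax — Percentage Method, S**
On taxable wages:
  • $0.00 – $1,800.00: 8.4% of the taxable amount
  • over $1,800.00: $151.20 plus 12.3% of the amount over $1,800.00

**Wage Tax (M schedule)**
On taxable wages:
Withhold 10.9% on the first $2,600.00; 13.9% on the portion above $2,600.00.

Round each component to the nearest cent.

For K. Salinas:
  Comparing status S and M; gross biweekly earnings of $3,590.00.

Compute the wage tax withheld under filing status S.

$371.37

Wage Tax (S): taxable = $3,590.00
  $151.20 + 12.3% × ($3,590.00 − $1,800.00) = $151.20 + 12.3% × $1,790.00 = $371.37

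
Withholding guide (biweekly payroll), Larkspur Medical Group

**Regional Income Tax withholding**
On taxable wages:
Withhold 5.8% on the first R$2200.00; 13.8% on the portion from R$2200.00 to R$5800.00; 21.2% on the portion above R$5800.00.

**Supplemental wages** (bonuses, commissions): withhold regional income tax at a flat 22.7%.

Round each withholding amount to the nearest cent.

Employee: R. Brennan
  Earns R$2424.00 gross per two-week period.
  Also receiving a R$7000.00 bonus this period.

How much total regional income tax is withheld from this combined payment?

R$1747.51

Regional Income Tax: taxable = R$2424.00
  R$127.60 + 13.8% × (R$2424.00 − R$2200.00) = R$127.60 + 13.8% × R$224.00 = R$158.51
Supplemental (22.7% flat on bonus): 22.7% × R$7000.00 = R$1589.00
Total regional income tax: R$158.51 + R$1589.00 = R$1747.51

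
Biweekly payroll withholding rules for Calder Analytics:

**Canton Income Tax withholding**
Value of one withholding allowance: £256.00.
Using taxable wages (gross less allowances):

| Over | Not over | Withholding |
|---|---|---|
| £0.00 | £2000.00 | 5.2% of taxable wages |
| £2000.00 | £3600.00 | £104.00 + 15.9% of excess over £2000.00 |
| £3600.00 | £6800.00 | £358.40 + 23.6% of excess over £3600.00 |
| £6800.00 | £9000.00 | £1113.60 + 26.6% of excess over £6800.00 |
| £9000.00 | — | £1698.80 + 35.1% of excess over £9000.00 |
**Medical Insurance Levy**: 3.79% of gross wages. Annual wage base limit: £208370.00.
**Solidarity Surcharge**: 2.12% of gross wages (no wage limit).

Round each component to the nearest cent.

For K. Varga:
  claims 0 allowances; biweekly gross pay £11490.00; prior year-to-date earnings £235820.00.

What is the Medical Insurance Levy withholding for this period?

£0.00

Medical Insurance Levy: YTD £235820.00 ≥ cap £208370.00 → £0.00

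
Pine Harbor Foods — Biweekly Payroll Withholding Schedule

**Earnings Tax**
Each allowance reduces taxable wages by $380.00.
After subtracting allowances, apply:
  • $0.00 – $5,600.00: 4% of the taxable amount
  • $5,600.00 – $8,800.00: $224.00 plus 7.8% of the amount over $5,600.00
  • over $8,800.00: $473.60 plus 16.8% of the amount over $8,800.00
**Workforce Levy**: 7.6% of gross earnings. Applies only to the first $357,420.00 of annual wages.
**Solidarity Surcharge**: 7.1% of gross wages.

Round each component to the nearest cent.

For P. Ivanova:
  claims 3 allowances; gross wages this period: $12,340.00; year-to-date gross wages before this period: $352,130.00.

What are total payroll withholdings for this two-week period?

$2,154.98

Earnings Tax: taxable = $12,340.00 − 3×$380.00 = $11,200.00
  $473.60 + 16.8% × ($11,200.00 − $8,800.00) = $473.60 + 16.8% × $2,400.00 = $876.80
Workforce Levy: cap $357,420.00 − YTD $352,130.00 = $5,290.00 subject; 7.6% × $5,290.00 = $402.04
Solidarity Surcharge: 7.1% × $12,340.00 = $876.14
Total: $876.80 + $402.04 + $876.14 = $2,154.98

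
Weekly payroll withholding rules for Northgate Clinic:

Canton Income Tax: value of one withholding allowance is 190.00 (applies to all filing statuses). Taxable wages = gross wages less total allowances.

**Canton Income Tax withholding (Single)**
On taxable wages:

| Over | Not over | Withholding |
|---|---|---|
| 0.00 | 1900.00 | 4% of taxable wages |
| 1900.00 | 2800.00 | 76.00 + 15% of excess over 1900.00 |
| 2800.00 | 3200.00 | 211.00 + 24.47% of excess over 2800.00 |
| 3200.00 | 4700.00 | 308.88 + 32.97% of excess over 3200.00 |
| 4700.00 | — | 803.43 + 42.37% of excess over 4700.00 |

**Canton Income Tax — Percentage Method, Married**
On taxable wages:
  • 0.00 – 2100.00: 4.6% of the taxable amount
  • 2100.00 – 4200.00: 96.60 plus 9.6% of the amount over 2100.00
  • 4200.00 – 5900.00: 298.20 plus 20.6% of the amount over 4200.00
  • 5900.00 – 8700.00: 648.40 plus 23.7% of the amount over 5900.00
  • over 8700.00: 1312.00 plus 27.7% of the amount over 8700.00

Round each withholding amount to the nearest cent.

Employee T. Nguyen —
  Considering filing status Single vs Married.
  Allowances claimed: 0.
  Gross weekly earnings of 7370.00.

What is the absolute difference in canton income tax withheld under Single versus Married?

937.92

Canton Income Tax (Single): taxable = 7370.00
  803.43 + 42.37% × (7370.00 − 4700.00) = 803.43 + 42.37% × 2670.00 = 1934.71
Canton Income Tax (Married): taxable = 7370.00
  648.40 + 23.7% × (7370.00 − 5900.00) = 648.40 + 23.7% × 1470.00 = 996.79
Difference: |1934.71 − 996.79| = 937.92 (higher under Single)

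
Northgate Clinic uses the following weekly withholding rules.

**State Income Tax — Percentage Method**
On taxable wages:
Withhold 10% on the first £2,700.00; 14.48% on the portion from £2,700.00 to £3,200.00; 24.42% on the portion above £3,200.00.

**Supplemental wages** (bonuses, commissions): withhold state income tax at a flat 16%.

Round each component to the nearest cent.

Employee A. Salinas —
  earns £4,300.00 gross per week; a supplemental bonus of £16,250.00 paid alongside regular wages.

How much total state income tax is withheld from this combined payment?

State Income Tax: taxable = £4,300.00
  £342.40 + 24.42% × (£4,300.00 − £3,200.00) = £342.40 + 24.42% × £1,100.00 = £611.02
Supplemental (16% flat on bonus): 16% × £16,250.00 = £2,600.00
Total state income tax: £611.02 + £2,600.00 = £3,211.02

£3,211.02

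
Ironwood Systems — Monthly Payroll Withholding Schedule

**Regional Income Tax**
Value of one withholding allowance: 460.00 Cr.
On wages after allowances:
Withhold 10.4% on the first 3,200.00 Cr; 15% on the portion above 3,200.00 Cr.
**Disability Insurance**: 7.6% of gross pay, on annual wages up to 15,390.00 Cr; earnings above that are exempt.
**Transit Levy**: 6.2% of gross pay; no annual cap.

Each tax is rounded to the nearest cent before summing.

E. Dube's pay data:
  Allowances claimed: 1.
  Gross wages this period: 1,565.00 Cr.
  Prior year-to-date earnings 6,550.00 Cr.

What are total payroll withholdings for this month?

330.89 Cr

Regional Income Tax: taxable = 1,565.00 Cr − 1×460.00 Cr = 1,105.00 Cr
  10.4% × 1,105.00 Cr = 114.92 Cr
Disability Insurance: 7.6% × 1,565.00 Cr = 118.94 Cr
Transit Levy: 6.2% × 1,565.00 Cr = 97.03 Cr
Total: 114.92 Cr + 118.94 Cr + 97.03 Cr = 330.89 Cr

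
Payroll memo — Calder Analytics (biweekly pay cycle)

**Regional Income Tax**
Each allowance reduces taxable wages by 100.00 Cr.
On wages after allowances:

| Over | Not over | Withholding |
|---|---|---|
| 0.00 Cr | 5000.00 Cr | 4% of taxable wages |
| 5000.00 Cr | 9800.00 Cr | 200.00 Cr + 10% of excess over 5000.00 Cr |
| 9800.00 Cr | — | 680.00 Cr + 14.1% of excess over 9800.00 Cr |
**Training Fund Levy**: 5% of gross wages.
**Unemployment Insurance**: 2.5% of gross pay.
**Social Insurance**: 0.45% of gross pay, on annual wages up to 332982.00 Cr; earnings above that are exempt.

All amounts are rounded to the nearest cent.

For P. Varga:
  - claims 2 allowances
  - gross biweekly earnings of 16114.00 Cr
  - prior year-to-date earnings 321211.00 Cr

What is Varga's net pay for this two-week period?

13310.41 Cr

Regional Income Tax: taxable = 16114.00 Cr − 2×100.00 Cr = 15914.00 Cr
  680.00 Cr + 14.1% × (15914.00 Cr − 9800.00 Cr) = 680.00 Cr + 14.1% × 6114.00 Cr = 1542.07 Cr
Training Fund Levy: 5% × 16114.00 Cr = 805.70 Cr
Unemployment Insurance: 2.5% × 16114.00 Cr = 402.85 Cr
Social Insurance: cap 332982.00 Cr − YTD 321211.00 Cr = 11771.00 Cr subject; 0.45% × 11771.00 Cr = 52.97 Cr
Total withheld: 1542.07 Cr + 805.70 Cr + 402.85 Cr + 52.97 Cr = 2803.59 Cr
Net pay: 16114.00 Cr − 2803.59 Cr = 13310.41 Cr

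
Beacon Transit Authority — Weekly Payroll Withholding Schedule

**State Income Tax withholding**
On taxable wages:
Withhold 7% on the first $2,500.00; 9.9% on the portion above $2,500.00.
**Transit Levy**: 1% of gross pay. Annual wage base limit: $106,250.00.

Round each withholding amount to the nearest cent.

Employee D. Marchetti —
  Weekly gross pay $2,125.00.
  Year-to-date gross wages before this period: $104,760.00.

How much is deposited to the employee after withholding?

$1,961.35

State Income Tax: taxable = $2,125.00
  7% × $2,125.00 = $148.75
Transit Levy: cap $106,250.00 − YTD $104,760.00 = $1,490.00 subject; 1% × $1,490.00 = $14.90
Total withheld: $148.75 + $14.90 = $163.65
Net pay: $2,125.00 − $163.65 = $1,961.35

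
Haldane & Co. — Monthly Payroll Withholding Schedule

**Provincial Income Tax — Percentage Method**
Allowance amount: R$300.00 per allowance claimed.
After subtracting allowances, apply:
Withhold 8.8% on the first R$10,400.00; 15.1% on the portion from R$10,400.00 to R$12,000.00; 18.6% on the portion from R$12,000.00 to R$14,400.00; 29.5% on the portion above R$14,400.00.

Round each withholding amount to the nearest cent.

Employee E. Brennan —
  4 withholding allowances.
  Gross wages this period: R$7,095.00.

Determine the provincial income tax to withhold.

Provincial Income Tax: taxable = R$7,095.00 − 4×R$300.00 = R$5,895.00
  8.8% × R$5,895.00 = R$518.76

R$518.76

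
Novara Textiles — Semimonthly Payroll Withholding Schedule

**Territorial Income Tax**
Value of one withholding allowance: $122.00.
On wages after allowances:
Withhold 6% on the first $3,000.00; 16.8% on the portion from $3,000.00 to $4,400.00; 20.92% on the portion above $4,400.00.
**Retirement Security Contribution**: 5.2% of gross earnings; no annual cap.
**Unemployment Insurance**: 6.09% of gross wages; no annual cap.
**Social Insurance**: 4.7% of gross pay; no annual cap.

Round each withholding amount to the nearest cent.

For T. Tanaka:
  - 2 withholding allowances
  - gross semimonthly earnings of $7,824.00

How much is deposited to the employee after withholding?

Territorial Income Tax: taxable = $7,824.00 − 2×$122.00 = $7,580.00
  $415.20 + 20.92% × ($7,580.00 − $4,400.00) = $415.20 + 20.92% × $3,180.00 = $1,080.46
Retirement Security Contribution: 5.2% × $7,824.00 = $406.85
Unemployment Insurance: 6.09% × $7,824.00 = $476.48
Social Insurance: 4.7% × $7,824.00 = $367.73
Total withheld: $1,080.46 + $406.85 + $476.48 + $367.73 = $2,331.52
Net pay: $7,824.00 − $2,331.52 = $5,492.48

$5,492.48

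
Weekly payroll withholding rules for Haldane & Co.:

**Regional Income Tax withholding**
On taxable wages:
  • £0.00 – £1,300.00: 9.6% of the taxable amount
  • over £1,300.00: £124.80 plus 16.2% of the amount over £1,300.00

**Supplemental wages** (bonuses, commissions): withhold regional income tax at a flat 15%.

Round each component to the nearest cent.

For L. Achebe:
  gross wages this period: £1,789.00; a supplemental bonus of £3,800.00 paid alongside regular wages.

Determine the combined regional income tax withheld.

Regional Income Tax: taxable = £1,789.00
  £124.80 + 16.2% × (£1,789.00 − £1,300.00) = £124.80 + 16.2% × £489.00 = £204.02
Supplemental (15% flat on bonus): 15% × £3,800.00 = £570.00
Total regional income tax: £204.02 + £570.00 = £774.02

£774.02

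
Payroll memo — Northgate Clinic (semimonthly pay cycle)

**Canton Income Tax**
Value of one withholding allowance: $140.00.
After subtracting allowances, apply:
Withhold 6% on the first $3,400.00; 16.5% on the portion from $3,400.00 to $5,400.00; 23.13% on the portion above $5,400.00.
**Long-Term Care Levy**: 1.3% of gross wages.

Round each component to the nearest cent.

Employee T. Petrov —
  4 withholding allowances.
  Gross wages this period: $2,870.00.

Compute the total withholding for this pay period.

$175.91

Canton Income Tax: taxable = $2,870.00 − 4×$140.00 = $2,310.00
  6% × $2,310.00 = $138.60
Long-Term Care Levy: 1.3% × $2,870.00 = $37.31
Total: $138.60 + $37.31 = $175.91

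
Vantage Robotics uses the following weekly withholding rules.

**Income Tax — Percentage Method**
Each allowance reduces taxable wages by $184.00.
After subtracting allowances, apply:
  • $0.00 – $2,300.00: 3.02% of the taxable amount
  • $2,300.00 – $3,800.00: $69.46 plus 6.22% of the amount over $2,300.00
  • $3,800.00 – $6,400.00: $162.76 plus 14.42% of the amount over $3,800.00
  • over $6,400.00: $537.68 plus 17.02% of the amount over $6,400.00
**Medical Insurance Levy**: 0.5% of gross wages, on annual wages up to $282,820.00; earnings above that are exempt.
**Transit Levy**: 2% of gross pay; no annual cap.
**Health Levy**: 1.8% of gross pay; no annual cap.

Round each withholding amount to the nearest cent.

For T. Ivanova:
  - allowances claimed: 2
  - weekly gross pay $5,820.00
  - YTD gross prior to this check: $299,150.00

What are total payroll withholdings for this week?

Income Tax: taxable = $5,820.00 − 2×$184.00 = $5,452.00
  $162.76 + 14.42% × ($5,452.00 − $3,800.00) = $162.76 + 14.42% × $1,652.00 = $400.98
Medical Insurance Levy: YTD $299,150.00 ≥ cap $282,820.00 → $0.00
Transit Levy: 2% × $5,820.00 = $116.40
Health Levy: 1.8% × $5,820.00 = $104.76
Total: $400.98 + $0.00 + $116.40 + $104.76 = $622.14

$622.14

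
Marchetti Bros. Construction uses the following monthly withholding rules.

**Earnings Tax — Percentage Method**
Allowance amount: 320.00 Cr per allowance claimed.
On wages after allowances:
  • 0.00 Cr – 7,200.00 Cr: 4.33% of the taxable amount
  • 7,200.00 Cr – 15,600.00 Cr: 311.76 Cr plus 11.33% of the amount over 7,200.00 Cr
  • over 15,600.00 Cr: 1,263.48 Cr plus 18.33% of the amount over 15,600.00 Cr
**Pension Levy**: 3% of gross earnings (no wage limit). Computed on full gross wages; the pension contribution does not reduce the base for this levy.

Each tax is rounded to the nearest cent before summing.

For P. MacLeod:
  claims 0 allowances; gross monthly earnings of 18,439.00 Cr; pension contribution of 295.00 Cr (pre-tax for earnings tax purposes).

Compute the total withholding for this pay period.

Earnings Tax: taxable = 18,439.00 Cr − 295.00 Cr = 18,144.00 Cr
  1,263.48 Cr + 18.33% × (18,144.00 Cr − 15,600.00 Cr) = 1,263.48 Cr + 18.33% × 2,544.00 Cr = 1,729.80 Cr
Pension Levy: 3% × 18,439.00 Cr = 553.17 Cr
Total: 1,729.80 Cr + 553.17 Cr = 2,282.97 Cr

2,282.97 Cr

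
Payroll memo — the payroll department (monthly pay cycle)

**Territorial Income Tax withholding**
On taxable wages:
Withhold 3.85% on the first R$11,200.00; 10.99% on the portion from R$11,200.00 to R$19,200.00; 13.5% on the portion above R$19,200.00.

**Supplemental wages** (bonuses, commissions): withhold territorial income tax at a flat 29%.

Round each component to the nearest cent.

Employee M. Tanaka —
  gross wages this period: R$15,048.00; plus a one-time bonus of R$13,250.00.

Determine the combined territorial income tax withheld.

R$4,696.60

Territorial Income Tax: taxable = R$15,048.00
  R$431.20 + 10.99% × (R$15,048.00 − R$11,200.00) = R$431.20 + 10.99% × R$3,848.00 = R$854.10
Supplemental (29% flat on bonus): 29% × R$13,250.00 = R$3,842.50
Total territorial income tax: R$854.10 + R$3,842.50 = R$4,696.60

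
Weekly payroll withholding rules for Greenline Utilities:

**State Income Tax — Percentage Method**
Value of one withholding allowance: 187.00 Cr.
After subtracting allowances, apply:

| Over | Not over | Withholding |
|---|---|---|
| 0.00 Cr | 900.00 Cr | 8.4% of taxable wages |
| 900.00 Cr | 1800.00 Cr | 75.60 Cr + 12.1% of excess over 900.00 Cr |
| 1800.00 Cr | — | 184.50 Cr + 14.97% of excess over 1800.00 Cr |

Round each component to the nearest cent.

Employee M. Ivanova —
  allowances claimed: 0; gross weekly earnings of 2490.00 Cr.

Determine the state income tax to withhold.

287.79 Cr

State Income Tax: taxable = 2490.00 Cr
  184.50 Cr + 14.97% × (2490.00 Cr − 1800.00 Cr) = 184.50 Cr + 14.97% × 690.00 Cr = 287.79 Cr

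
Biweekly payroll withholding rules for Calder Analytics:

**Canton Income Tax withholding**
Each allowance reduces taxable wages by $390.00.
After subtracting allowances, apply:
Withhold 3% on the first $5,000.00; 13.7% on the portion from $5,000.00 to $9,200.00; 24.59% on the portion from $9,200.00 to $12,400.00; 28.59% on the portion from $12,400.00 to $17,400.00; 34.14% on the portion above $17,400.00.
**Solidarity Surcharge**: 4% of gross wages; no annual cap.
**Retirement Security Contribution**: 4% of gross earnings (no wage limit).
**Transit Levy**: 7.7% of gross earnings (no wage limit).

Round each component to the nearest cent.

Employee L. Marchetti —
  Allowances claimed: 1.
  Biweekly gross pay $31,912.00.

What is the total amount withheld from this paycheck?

Canton Income Tax: taxable = $31,912.00 − 1×$390.00 = $31,522.00
  $2,941.78 + 34.14% × ($31,522.00 − $17,400.00) = $2,941.78 + 34.14% × $14,122.00 = $7,763.03
Solidarity Surcharge: 4% × $31,912.00 = $1,276.48
Retirement Security Contribution: 4% × $31,912.00 = $1,276.48
Transit Levy: 7.7% × $31,912.00 = $2,457.22
Total: $7,763.03 + $1,276.48 + $1,276.48 + $2,457.22 = $12,773.21

$12,773.21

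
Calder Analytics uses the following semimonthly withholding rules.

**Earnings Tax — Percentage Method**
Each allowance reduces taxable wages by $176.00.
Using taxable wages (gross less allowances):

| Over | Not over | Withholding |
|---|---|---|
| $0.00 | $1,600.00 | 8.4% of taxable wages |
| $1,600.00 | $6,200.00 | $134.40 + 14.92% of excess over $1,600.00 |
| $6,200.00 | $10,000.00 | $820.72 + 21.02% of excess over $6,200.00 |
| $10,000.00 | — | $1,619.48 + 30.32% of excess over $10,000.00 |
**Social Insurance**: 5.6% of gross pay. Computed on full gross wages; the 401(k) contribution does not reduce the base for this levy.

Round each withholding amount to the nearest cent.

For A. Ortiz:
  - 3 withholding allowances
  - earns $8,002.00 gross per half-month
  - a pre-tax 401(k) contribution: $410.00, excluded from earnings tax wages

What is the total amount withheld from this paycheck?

Earnings Tax: taxable = $8,002.00 − $410.00 − 3×$176.00 = $7,064.00
  $820.72 + 21.02% × ($7,064.00 − $6,200.00) = $820.72 + 21.02% × $864.00 = $1,002.33
Social Insurance: 5.6% × $8,002.00 = $448.11
Total: $1,002.33 + $448.11 = $1,450.44

$1,450.44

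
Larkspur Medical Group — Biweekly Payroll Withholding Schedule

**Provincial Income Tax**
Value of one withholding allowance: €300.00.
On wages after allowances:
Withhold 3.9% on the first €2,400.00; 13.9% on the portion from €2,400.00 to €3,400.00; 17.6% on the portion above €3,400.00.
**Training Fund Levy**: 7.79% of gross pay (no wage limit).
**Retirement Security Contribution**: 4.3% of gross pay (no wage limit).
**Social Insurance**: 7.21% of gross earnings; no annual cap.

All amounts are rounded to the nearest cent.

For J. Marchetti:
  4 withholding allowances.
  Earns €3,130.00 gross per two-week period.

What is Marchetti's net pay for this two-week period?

Provincial Income Tax: taxable = €3,130.00 − 4×€300.00 = €1,930.00
  3.9% × €1,930.00 = €75.27
Training Fund Levy: 7.79% × €3,130.00 = €243.83
Retirement Security Contribution: 4.3% × €3,130.00 = €134.59
Social Insurance: 7.21% × €3,130.00 = €225.67
Total withheld: €75.27 + €243.83 + €134.59 + €225.67 = €679.36
Net pay: €3,130.00 − €679.36 = €2,450.64

€2,450.64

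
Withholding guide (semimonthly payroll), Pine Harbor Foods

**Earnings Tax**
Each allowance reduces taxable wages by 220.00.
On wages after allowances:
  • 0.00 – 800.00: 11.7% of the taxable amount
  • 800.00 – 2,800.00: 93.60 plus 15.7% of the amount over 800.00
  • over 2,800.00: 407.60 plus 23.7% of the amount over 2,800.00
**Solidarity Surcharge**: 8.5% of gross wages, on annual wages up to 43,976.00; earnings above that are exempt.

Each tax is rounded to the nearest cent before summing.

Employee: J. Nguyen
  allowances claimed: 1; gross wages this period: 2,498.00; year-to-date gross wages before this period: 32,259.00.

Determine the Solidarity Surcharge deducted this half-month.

Solidarity Surcharge: 8.5% × 2,498.00 = 212.33

212.33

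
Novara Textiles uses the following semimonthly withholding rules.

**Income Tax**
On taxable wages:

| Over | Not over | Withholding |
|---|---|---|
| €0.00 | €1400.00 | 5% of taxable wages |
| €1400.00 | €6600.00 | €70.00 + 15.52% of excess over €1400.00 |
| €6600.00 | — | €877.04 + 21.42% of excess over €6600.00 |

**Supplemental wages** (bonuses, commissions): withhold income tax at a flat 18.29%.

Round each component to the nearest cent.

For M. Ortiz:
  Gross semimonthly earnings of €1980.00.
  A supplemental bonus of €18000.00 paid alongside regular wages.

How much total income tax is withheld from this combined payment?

€3452.22

Income Tax: taxable = €1980.00
  €70.00 + 15.52% × (€1980.00 − €1400.00) = €70.00 + 15.52% × €580.00 = €160.02
Supplemental (18.29% flat on bonus): 18.29% × €18000.00 = €3292.20
Total income tax: €160.02 + €3292.20 = €3452.22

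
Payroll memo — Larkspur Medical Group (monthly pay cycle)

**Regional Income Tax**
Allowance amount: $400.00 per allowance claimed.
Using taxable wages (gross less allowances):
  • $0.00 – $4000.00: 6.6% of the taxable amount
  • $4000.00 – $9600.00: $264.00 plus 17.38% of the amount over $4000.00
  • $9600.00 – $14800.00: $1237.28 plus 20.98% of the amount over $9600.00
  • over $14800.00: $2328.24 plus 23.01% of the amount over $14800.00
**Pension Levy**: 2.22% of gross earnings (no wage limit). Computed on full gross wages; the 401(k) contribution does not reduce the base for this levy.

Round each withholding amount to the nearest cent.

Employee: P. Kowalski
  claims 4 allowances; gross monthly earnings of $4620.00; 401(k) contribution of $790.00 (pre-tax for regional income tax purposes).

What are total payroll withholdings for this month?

$249.74

Regional Income Tax: taxable = $4620.00 − $790.00 − 4×$400.00 = $2230.00
  6.6% × $2230.00 = $147.18
Pension Levy: 2.22% × $4620.00 = $102.56
Total: $147.18 + $102.56 = $249.74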